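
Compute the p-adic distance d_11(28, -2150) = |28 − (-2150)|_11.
d_11(28, -2150) = 1/121

Step 1 — x − y = 28 − (-2150) = 2178. Step 2 — v_11(2178) = 2 (factor: 2178 = (11^2 · 18); the sign does not affect v_p). Step 3 — |x − y|_11 = 11^{-2} = 1/121.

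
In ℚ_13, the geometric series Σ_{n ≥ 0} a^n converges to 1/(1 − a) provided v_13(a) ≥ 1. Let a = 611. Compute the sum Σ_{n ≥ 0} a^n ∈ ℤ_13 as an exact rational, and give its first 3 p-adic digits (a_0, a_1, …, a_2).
Σ a^n = 1/(1 − a) = -1/610;  first 3 digits = (1, 8, 2)

v_13(a) = 1 ≥ 1, so the series converges in ℤ_13 to 1/(1 − a) = 1/(1 − 611) = -1/610. Expand this rational in ℤ_13: compute digits iteratively via d_i = x_i mod 13, x_{i+1} = (x_i − d_i)/13. The first 3 digits are (1, 8, 2).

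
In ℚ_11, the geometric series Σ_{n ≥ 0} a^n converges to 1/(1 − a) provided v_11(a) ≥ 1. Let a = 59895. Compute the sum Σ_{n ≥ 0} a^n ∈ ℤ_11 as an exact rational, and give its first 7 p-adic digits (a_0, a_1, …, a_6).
Σ a^n = 1/(1 − a) = -1/59894;  first 7 digits = (1, 0, 0, 1, 4, 0, 1)

v_11(a) = 3 ≥ 1, so the series converges in ℤ_11 to 1/(1 − a) = 1/(1 − 59895) = -1/59894. Expand this rational in ℤ_11: compute digits iteratively via d_i = x_i mod 11, x_{i+1} = (x_i − d_i)/11. The first 7 digits are (1, 0, 0, 1, 4, 0, 1).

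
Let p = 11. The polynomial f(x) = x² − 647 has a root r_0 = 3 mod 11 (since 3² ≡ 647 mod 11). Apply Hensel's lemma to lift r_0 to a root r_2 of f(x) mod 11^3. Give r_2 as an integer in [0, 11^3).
r_2 = 1158 (mod 1331)

Hensel's recurrence: r_{i+1} = r_i − f(r_i)·(f′(r_i))^{-1} mod 11^{i+2}, with f′(x) = 2x. Iterate:
  r_0 = 3 (mod 11)
  r_1 = 69 (mod 121)
  r_2 = 1158 (mod 1331)
Final: r_2 = 1158, and one checks f(r_2) ≡ 0 mod 11^3.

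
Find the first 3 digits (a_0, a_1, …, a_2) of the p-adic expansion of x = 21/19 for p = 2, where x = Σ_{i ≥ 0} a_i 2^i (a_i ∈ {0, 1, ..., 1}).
(a_0, …, a_2) = (1, 1, 1)

v_2(21/19) = 0 (numerator and denominator both coprime to 2), so x ∈ ℤ_2^×. Compute digits iteratively via a_i = x_i mod 2, x_{i+1} = (x_i − a_i)/2, with x_0 = x:
  x_0 = 21/19;  a_0 = 1;  x_1 = (x_0 − 1)/2 = 1/19
  x_1 = 1/19;  a_1 = 1;  x_2 = (x_1 − 1)/2 = -9/19
  x_2 = -9/19;  a_2 = 1;  x_3 = (x_2 − 1)/2 = -14/19
Digits: (1, 1, 1).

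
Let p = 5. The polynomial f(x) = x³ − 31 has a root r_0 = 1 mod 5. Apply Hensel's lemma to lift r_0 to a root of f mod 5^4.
r_3 = 536 (mod 625)

Hensel: r_{i+1} = r_i − f(r_i)/f′(r_i) mod 5^{i+2}, where f′(x) = 3x². Iterate:
  r_0 = 1 (mod 5)
  r_1 = 11 (mod 25)
  r_2 = 36 (mod 125)
  r_3 = 536 (mod 625)
Final: r = 536 with f(r) ≡ 0 mod 5^4.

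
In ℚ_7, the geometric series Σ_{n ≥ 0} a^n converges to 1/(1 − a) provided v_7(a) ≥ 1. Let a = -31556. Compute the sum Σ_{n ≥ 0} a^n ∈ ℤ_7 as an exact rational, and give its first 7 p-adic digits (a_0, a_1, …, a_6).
Σ a^n = 1/(1 − a) = 1/31557;  first 7 digits = (1, 0, 0, 6, 0, 5, 0)

v_7(a) = 3 ≥ 1, so the series converges in ℤ_7 to 1/(1 − a) = 1/(1 − (-31556)) = 1/31557. Expand this rational in ℤ_7: compute digits iteratively via d_i = x_i mod 7, x_{i+1} = (x_i − d_i)/7. The first 7 digits are (1, 0, 0, 6, 0, 5, 0).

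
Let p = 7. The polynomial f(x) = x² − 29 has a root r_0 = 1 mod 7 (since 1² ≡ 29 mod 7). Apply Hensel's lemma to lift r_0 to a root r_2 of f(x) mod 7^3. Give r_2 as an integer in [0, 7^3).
r_2 = 260 (mod 343)

Hensel's recurrence: r_{i+1} = r_i − f(r_i)·(f′(r_i))^{-1} mod 7^{i+2}, with f′(x) = 2x. Iterate:
  r_0 = 1 (mod 7)
  r_1 = 15 (mod 49)
  r_2 = 260 (mod 343)
Final: r_2 = 260, and one checks f(r_2) ≡ 0 mod 7^3.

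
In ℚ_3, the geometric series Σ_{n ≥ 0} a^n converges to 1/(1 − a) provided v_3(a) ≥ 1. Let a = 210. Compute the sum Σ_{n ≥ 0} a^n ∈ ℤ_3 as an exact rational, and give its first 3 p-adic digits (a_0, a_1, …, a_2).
Σ a^n = 1/(1 − a) = -1/209;  first 3 digits = (1, 1, 0)

v_3(a) = 1 ≥ 1, so the series converges in ℤ_3 to 1/(1 − a) = 1/(1 − 210) = -1/209. Expand this rational in ℤ_3: compute digits iteratively via d_i = x_i mod 3, x_{i+1} = (x_i − d_i)/3. The first 3 digits are (1, 1, 0).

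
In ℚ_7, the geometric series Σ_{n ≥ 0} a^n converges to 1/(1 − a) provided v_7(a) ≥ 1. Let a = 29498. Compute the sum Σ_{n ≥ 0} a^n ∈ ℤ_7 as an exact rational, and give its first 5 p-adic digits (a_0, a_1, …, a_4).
Σ a^n = 1/(1 − a) = -1/29497;  first 5 digits = (1, 0, 0, 2, 5)

v_7(a) = 3 ≥ 1, so the series converges in ℤ_7 to 1/(1 − a) = 1/(1 − 29498) = -1/29497. Expand this rational in ℤ_7: compute digits iteratively via d_i = x_i mod 7, x_{i+1} = (x_i − d_i)/7. The first 5 digits are (1, 0, 0, 2, 5).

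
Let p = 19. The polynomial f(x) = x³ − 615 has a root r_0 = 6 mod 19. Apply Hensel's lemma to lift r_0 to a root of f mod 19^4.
r_3 = 30805 (mod 130321)

Hensel: r_{i+1} = r_i − f(r_i)/f′(r_i) mod 19^{i+2}, where f′(x) = 3x². Iterate:
  r_0 = 6 (mod 19)
  r_1 = 120 (mod 361)
  r_2 = 3369 (mod 6859)
  r_3 = 30805 (mod 130321)
Final: r = 30805 with f(r) ≡ 0 mod 19^4.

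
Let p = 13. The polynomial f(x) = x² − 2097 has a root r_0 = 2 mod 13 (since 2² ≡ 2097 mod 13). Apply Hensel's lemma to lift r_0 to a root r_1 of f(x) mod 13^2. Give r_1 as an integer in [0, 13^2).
r_1 = 145 (mod 169)

Hensel's recurrence: r_{i+1} = r_i − f(r_i)·(f′(r_i))^{-1} mod 13^{i+2}, with f′(x) = 2x. Iterate:
  r_0 = 2 (mod 13)
  r_1 = 145 (mod 169)
Final: r_1 = 145, and one checks f(r_1) ≡ 0 mod 13^2.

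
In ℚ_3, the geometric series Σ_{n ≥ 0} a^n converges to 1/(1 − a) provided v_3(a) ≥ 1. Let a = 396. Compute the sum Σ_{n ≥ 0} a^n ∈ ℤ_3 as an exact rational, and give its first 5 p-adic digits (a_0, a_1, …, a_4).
Σ a^n = 1/(1 − a) = -1/395;  first 5 digits = (1, 0, 2, 2, 2)

v_3(a) = 2 ≥ 1, so the series converges in ℤ_3 to 1/(1 − a) = 1/(1 − 396) = -1/395. Expand this rational in ℤ_3: compute digits iteratively via d_i = x_i mod 3, x_{i+1} = (x_i − d_i)/3. The first 5 digits are (1, 0, 2, 2, 2).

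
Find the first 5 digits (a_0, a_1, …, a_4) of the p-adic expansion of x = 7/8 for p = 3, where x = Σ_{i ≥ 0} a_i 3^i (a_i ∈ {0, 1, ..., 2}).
(a_0, …, a_4) = (2, 0, 1, 0, 1)

v_3(7/8) = 0 (numerator and denominator both coprime to 3), so x ∈ ℤ_3^×. Compute digits iteratively via a_i = x_i mod 3, x_{i+1} = (x_i − a_i)/3, with x_0 = x:
  x_0 = 7/8;  a_0 = 2;  x_1 = (x_0 − 2)/3 = -3/8
  x_1 = -3/8;  a_1 = 0;  x_2 = (x_1 − 0)/3 = -1/8
  x_2 = -1/8;  a_2 = 1;  x_3 = (x_2 − 1)/3 = -3/8
  x_3 = -3/8;  a_3 = 0;  x_4 = (x_3 − 0)/3 = -1/8
  x_4 = -1/8;  a_4 = 1;  x_5 = (x_4 − 1)/3 = -3/8
Digits: (2, 0, 1, 0, 1).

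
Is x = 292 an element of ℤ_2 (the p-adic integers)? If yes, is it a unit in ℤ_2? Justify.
x ∈ ℤ_2 but not a unit; v_2(x) = 2 > 0

ℤ_2 = {x ∈ ℚ_2 : v_2(x) ≥ 0} and ℤ_2^× = {x ∈ ℤ_2 : v_2(x) = 0}. Here v_2(292) = v_2(num) − v_2(den) = 2; compare against these criteria.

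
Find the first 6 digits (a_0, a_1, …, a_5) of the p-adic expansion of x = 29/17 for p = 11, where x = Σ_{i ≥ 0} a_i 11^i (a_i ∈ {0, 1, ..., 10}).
(a_0, …, a_5) = (3, 7, 0, 9, 5, 4)

v_11(29/17) = 0 (numerator and denominator both coprime to 11), so x ∈ ℤ_11^×. Compute digits iteratively via a_i = x_i mod 11, x_{i+1} = (x_i − a_i)/11, with x_0 = x:
  x_0 = 29/17;  a_0 = 3;  x_1 = (x_0 − 3)/11 = -2/17
  x_1 = -2/17;  a_1 = 7;  x_2 = (x_1 − 7)/11 = -11/17
  x_2 = -11/17;  a_2 = 0;  x_3 = (x_2 − 0)/11 = -1/17
  x_3 = -1/17;  a_3 = 9;  x_4 = (x_3 − 9)/11 = -14/17
  x_4 = -14/17;  a_4 = 5;  x_5 = (x_4 − 5)/11 = -9/17
  x_5 = -9/17;  a_5 = 4;  x_6 = (x_5 − 4)/11 = -7/17
Digits: (3, 7, 0, 9, 5, 4).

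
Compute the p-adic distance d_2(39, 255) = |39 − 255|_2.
d_2(39, 255) = 1/8

Step 1 — x − y = 39 − 255 = -216. Step 2 — v_2(-216) = 3 (factor: -216 = −(2^3 · 27); the sign does not affect v_p). Step 3 — |x − y|_2 = 2^{-3} = 1/8.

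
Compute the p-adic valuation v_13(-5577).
v_13(-5577) = 2

v_13(n) is the largest exponent k such that 13^k divides n. Factor out: -5577 = -13^2 · 33. (Sign doesn't affect v_p.) So v_13(-5577) = 2.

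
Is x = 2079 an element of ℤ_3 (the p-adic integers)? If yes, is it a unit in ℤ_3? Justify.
x ∈ ℤ_3 but not a unit; v_3(x) = 3 > 0

ℤ_3 = {x ∈ ℚ_3 : v_3(x) ≥ 0} and ℤ_3^× = {x ∈ ℤ_3 : v_3(x) = 0}. Here v_3(2079) = v_3(num) − v_3(den) = 3; compare against these criteria.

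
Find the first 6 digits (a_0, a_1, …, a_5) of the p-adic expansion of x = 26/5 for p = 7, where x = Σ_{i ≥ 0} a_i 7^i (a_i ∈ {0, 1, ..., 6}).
(a_0, …, a_5) = (1, 2, 4, 5, 2, 1)

v_7(26/5) = 0 (numerator and denominator both coprime to 7), so x ∈ ℤ_7^×. Compute digits iteratively via a_i = x_i mod 7, x_{i+1} = (x_i − a_i)/7, with x_0 = x:
  x_0 = 26/5;  a_0 = 1;  x_1 = (x_0 − 1)/7 = 3/5
  x_1 = 3/5;  a_1 = 2;  x_2 = (x_1 − 2)/7 = -1/5
  x_2 = -1/5;  a_2 = 4;  x_3 = (x_2 − 4)/7 = -3/5
  x_3 = -3/5;  a_3 = 5;  x_4 = (x_3 − 5)/7 = -4/5
  x_4 = -4/5;  a_4 = 2;  x_5 = (x_4 − 2)/7 = -2/5
  x_5 = -2/5;  a_5 = 1;  x_6 = (x_5 − 1)/7 = -1/5
Digits: (1, 2, 4, 5, 2, 1).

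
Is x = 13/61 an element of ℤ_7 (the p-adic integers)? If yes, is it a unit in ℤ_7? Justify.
x ∈ ℤ_7^× (unit); v_7(x) = 0

ℤ_7 = {x ∈ ℚ_7 : v_7(x) ≥ 0} and ℤ_7^× = {x ∈ ℤ_7 : v_7(x) = 0}. Here v_7(13/61) = v_7(num) − v_7(den) = 0; compare against these criteria.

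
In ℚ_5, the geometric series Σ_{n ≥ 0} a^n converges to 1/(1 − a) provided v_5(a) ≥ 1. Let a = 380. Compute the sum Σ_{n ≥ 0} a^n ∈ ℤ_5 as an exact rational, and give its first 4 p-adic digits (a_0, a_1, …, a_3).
Σ a^n = 1/(1 − a) = -1/379;  first 4 digits = (1, 1, 1, 4)

v_5(a) = 1 ≥ 1, so the series converges in ℤ_5 to 1/(1 − a) = 1/(1 − 380) = -1/379. Expand this rational in ℤ_5: compute digits iteratively via d_i = x_i mod 5, x_{i+1} = (x_i − d_i)/5. The first 4 digits are (1, 1, 1, 4).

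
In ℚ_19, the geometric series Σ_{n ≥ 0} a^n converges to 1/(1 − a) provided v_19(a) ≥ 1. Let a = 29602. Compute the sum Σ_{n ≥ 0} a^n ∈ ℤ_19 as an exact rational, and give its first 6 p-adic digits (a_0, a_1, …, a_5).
Σ a^n = 1/(1 − a) = -1/29601;  first 6 digits = (1, 0, 6, 4, 17, 11)

v_19(a) = 2 ≥ 1, so the series converges in ℤ_19 to 1/(1 − a) = 1/(1 − 29602) = -1/29601. Expand this rational in ℤ_19: compute digits iteratively via d_i = x_i mod 19, x_{i+1} = (x_i − d_i)/19. The first 6 digits are (1, 0, 6, 4, 17, 11).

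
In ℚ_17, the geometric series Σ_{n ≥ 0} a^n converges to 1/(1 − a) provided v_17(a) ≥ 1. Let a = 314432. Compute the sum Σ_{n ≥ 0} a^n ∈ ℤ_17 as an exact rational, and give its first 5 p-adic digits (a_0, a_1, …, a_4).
Σ a^n = 1/(1 − a) = -1/314431;  first 5 digits = (1, 0, 0, 13, 3)

v_17(a) = 3 ≥ 1, so the series converges in ℤ_17 to 1/(1 − a) = 1/(1 − 314432) = -1/314431. Expand this rational in ℤ_17: compute digits iteratively via d_i = x_i mod 17, x_{i+1} = (x_i − d_i)/17. The first 5 digits are (1, 0, 0, 13, 3).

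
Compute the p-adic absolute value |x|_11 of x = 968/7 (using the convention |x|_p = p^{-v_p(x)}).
|968/7|_11 = 1/121

Step 1 — compute v_11(x) by factoring powers of 11 out of the numerator and denominator: v_11(968/7) = 2. Step 2 — apply |x|_p = p^{-v_p(x)} = 11^{-2} = 1/121.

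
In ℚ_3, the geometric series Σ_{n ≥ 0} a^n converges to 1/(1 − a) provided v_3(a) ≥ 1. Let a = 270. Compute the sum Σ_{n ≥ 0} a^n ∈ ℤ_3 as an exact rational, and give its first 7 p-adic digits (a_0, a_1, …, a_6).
Σ a^n = 1/(1 − a) = -1/269;  first 7 digits = (1, 0, 0, 1, 0, 1, 1)

v_3(a) = 3 ≥ 1, so the series converges in ℤ_3 to 1/(1 − a) = 1/(1 − 270) = -1/269. Expand this rational in ℤ_3: compute digits iteratively via d_i = x_i mod 3, x_{i+1} = (x_i − d_i)/3. The first 7 digits are (1, 0, 0, 1, 0, 1, 1).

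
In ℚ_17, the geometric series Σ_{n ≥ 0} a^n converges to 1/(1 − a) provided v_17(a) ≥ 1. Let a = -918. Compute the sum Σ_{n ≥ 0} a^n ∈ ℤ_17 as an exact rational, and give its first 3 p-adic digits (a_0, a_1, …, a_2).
Σ a^n = 1/(1 − a) = 1/919;  first 3 digits = (1, 14, 5)

v_17(a) = 1 ≥ 1, so the series converges in ℤ_17 to 1/(1 − a) = 1/(1 − (-918)) = 1/919. Expand this rational in ℤ_17: compute digits iteratively via d_i = x_i mod 17, x_{i+1} = (x_i − d_i)/17. The first 3 digits are (1, 14, 5).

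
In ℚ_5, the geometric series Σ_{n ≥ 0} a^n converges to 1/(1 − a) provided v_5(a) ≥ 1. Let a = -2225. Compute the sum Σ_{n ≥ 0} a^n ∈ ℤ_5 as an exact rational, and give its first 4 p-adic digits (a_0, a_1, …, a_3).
Σ a^n = 1/(1 − a) = 1/2226;  first 4 digits = (1, 0, 1, 2)

v_5(a) = 2 ≥ 1, so the series converges in ℤ_5 to 1/(1 − a) = 1/(1 − (-2225)) = 1/2226. Expand this rational in ℤ_5: compute digits iteratively via d_i = x_i mod 5, x_{i+1} = (x_i − d_i)/5. The first 4 digits are (1, 0, 1, 2).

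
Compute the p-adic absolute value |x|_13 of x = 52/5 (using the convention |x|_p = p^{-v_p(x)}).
|52/5|_13 = 1/13

Step 1 — compute v_13(x) by factoring powers of 13 out of the numerator and denominator: v_13(52/5) = 1. Step 2 — apply |x|_p = p^{-v_p(x)} = 13^{-1} = 1/13.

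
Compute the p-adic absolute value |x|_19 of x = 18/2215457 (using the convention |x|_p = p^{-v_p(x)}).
|18/2215457|_19 = 130321

Step 1 — compute v_19(x) by factoring powers of 19 out of the numerator and denominator: v_19(18/2215457) = -4. Step 2 — apply |x|_p = p^{-v_p(x)} = 19^{4} = 130321.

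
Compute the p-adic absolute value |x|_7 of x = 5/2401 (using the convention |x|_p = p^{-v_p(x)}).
|5/2401|_7 = 2401

Step 1 — compute v_7(x) by factoring powers of 7 out of the numerator and denominator: v_7(5/2401) = -4. Step 2 — apply |x|_p = p^{-v_p(x)} = 7^{4} = 2401.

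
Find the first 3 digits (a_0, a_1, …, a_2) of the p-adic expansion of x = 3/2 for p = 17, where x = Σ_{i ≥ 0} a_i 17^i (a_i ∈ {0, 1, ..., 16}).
(a_0, …, a_2) = (10, 8, 8)

v_17(3/2) = 0 (numerator and denominator both coprime to 17), so x ∈ ℤ_17^×. Compute digits iteratively via a_i = x_i mod 17, x_{i+1} = (x_i − a_i)/17, with x_0 = x:
  x_0 = 3/2;  a_0 = 10;  x_1 = (x_0 − 10)/17 = -1/2
  x_1 = -1/2;  a_1 = 8;  x_2 = (x_1 − 8)/17 = -1/2
  x_2 = -1/2;  a_2 = 8;  x_3 = (x_2 − 8)/17 = -1/2
Digits: (10, 8, 8).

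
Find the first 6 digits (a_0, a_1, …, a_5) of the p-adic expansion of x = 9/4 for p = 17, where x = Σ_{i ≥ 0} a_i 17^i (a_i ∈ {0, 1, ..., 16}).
(a_0, …, a_5) = (15, 12, 12, 12, 12, 12)

v_17(9/4) = 0 (numerator and denominator both coprime to 17), so x ∈ ℤ_17^×. Compute digits iteratively via a_i = x_i mod 17, x_{i+1} = (x_i − a_i)/17, with x_0 = x:
  x_0 = 9/4;  a_0 = 15;  x_1 = (x_0 − 15)/17 = -3/4
  x_1 = -3/4;  a_1 = 12;  x_2 = (x_1 − 12)/17 = -3/4
  x_2 = -3/4;  a_2 = 12;  x_3 = (x_2 − 12)/17 = -3/4
  x_3 = -3/4;  a_3 = 12;  x_4 = (x_3 − 12)/17 = -3/4
  x_4 = -3/4;  a_4 = 12;  x_5 = (x_4 − 12)/17 = -3/4
  x_5 = -3/4;  a_5 = 12;  x_6 = (x_5 − 12)/17 = -3/4
Digits: (15, 12, 12, 12, 12, 12).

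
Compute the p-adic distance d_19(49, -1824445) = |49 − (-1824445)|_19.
d_19(49, -1824445) = 1/130321

Step 1 — x − y = 49 − (-1824445) = 1824494. Step 2 — v_19(1824494) = 4 (factor: 1824494 = (19^4 · 14); the sign does not affect v_p). Step 3 — |x − y|_19 = 19^{-4} = 1/130321.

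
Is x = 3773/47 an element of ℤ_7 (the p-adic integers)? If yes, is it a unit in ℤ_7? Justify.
x ∈ ℤ_7 but not a unit; v_7(x) = 3 > 0

ℤ_7 = {x ∈ ℚ_7 : v_7(x) ≥ 0} and ℤ_7^× = {x ∈ ℤ_7 : v_7(x) = 0}. Here v_7(3773/47) = v_7(num) − v_7(den) = 3; compare against these criteria.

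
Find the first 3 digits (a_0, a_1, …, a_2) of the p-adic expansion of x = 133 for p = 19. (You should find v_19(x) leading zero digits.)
(a_0, …, a_2) = (0, 7, 0)

v_19(133) = 1, so a_0 = ... = a_0 = 0. Factor out: x = 19^1 · u with u = 7 a unit in ℤ_19. Expand u iteratively via a_{v+i} = u_i mod 19, u_{i+1} = (u_i − a_{v+i})/19:
  u_0 = 7;  a_1 = 7;  u_1 = (u_0 − 7)/19 = 0
  u_1 = 0;  a_2 = 0;  u_2 = (u_1 − 0)/19 = 0
Digits: (0, 7, 0).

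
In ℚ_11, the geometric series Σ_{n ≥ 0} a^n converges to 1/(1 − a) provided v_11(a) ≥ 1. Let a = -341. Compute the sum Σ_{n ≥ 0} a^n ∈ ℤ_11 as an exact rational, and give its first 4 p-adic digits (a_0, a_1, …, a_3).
Σ a^n = 1/(1 − a) = 1/342;  first 4 digits = (1, 2, 1, 7)

v_11(a) = 1 ≥ 1, so the series converges in ℤ_11 to 1/(1 − a) = 1/(1 − (-341)) = 1/342. Expand this rational in ℤ_11: compute digits iteratively via d_i = x_i mod 11, x_{i+1} = (x_i − d_i)/11. The first 4 digits are (1, 2, 1, 7).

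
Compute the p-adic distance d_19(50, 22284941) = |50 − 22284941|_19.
d_19(50, 22284941) = 1/2476099

Step 1 — x − y = 50 − 22284941 = -22284891. Step 2 — v_19(-22284891) = 5 (factor: -22284891 = −(19^5 · 9); the sign does not affect v_p). Step 3 — |x − y|_19 = 19^{-5} = 1/2476099.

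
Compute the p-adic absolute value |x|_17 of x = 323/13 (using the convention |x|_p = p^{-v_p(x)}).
|323/13|_17 = 1/17

Step 1 — compute v_17(x) by factoring powers of 17 out of the numerator and denominator: v_17(323/13) = 1. Step 2 — apply |x|_p = p^{-v_p(x)} = 17^{-1} = 1/17.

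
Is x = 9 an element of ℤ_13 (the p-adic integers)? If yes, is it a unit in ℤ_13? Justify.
x ∈ ℤ_13^× (unit); v_13(x) = 0

ℤ_13 = {x ∈ ℚ_13 : v_13(x) ≥ 0} and ℤ_13^× = {x ∈ ℤ_13 : v_13(x) = 0}. Here v_13(9) = v_13(num) − v_13(den) = 0; compare against these criteria.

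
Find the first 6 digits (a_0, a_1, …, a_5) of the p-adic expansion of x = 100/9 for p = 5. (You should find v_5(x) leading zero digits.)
(a_0, …, a_5) = (0, 0, 1, 1, 2, 4)

v_5(100/9) = 2, so a_0 = ... = a_1 = 0. Factor out: x = 5^2 · u with u = 4/9 a unit in ℤ_5. Expand u iteratively via a_{v+i} = u_i mod 5, u_{i+1} = (u_i − a_{v+i})/5:
  u_0 = 4/9;  a_2 = 1;  u_1 = (u_0 − 1)/5 = -1/9
  u_1 = -1/9;  a_3 = 1;  u_2 = (u_1 − 1)/5 = -2/9
  u_2 = -2/9;  a_4 = 2;  u_3 = (u_2 − 2)/5 = -4/9
  u_3 = -4/9;  a_5 = 4;  u_4 = (u_3 − 4)/5 = -8/9
Digits: (0, 0, 1, 1, 2, 4).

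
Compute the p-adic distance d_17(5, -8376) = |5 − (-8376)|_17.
d_17(5, -8376) = 1/289

Step 1 — x − y = 5 − (-8376) = 8381. Step 2 — v_17(8381) = 2 (factor: 8381 = (17^2 · 29); the sign does not affect v_p). Step 3 — |x − y|_17 = 17^{-2} = 1/289.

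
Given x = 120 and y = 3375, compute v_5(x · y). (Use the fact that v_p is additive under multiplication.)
v_5(405000) = 4

v_p(x) = 1 (factor: 120 = 5^1 · 24); v_p(y) = 3 (factor: 3375 = 5^3 · 27). Additivity: v_p(xy) = v_p(x) + v_p(y) = 1 + 3 = 4. (Direct check: xy = 405000 = 5^4 · (648).)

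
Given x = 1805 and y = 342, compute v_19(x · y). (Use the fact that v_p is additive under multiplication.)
v_19(617310) = 3

v_p(x) = 2 (factor: 1805 = 19^2 · 5); v_p(y) = 1 (factor: 342 = 19^1 · 18). Additivity: v_p(xy) = v_p(x) + v_p(y) = 2 + 1 = 3. (Direct check: xy = 617310 = 19^3 · (90).)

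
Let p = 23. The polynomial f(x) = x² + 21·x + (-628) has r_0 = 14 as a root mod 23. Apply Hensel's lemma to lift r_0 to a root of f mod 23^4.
r_3 = 63540 (mod 279841)

Hensel: r_{i+1} = r_i − f(r_i)·(f′(r_i))^{-1} mod 23^{i+2}, f′(x) = 2x + 21. Iterate:
  r_0 = 14 (mod 23)
  r_1 = 60 (mod 529)
  r_2 = 2705 (mod 12167)
  r_3 = 63540 (mod 279841)
Final: r = 63540 satisfies f(r) ≡ 0 mod 23^4.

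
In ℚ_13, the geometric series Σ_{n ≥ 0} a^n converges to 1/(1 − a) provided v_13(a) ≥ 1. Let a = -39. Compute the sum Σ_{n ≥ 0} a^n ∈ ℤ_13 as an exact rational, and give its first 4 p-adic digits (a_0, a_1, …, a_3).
Σ a^n = 1/(1 − a) = 1/40;  first 4 digits = (1, 10, 8, 12)

v_13(a) = 1 ≥ 1, so the series converges in ℤ_13 to 1/(1 − a) = 1/(1 − (-39)) = 1/40. Expand this rational in ℤ_13: compute digits iteratively via d_i = x_i mod 13, x_{i+1} = (x_i − d_i)/13. The first 4 digits are (1, 10, 8, 12).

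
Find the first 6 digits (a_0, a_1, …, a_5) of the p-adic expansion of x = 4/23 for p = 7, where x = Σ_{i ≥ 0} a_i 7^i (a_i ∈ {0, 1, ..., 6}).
(a_0, …, a_5) = (2, 4, 0, 6, 4, 6)

v_7(4/23) = 0 (numerator and denominator both coprime to 7), so x ∈ ℤ_7^×. Compute digits iteratively via a_i = x_i mod 7, x_{i+1} = (x_i − a_i)/7, with x_0 = x:
  x_0 = 4/23;  a_0 = 2;  x_1 = (x_0 − 2)/7 = -6/23
  x_1 = -6/23;  a_1 = 4;  x_2 = (x_1 − 4)/7 = -14/23
  x_2 = -14/23;  a_2 = 0;  x_3 = (x_2 − 0)/7 = -2/23
  x_3 = -2/23;  a_3 = 6;  x_4 = (x_3 − 6)/7 = -20/23
  x_4 = -20/23;  a_4 = 4;  x_5 = (x_4 − 4)/7 = -16/23
  x_5 = -16/23;  a_5 = 6;  x_6 = (x_5 − 6)/7 = -22/23
Digits: (2, 4, 0, 6, 4, 6).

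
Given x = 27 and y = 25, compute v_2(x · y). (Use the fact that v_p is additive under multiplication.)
v_2(675) = 0

v_p(x) = 0 (factor: 27 = 2^0 · 27); v_p(y) = 0 (factor: 25 = 2^0 · 25). Additivity: v_p(xy) = v_p(x) + v_p(y) = 0 + 0 = 0. (Direct check: xy = 675 = 2^0 · (675).)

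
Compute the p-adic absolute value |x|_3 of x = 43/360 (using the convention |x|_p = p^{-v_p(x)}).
|43/360|_3 = 9

Step 1 — compute v_3(x) by factoring powers of 3 out of the numerator and denominator: v_3(43/360) = -2. Step 2 — apply |x|_p = p^{-v_p(x)} = 3^{2} = 9.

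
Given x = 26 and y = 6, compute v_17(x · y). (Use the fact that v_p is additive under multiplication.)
v_17(156) = 0

v_p(x) = 0 (factor: 26 = 17^0 · 26); v_p(y) = 0 (factor: 6 = 17^0 · 6). Additivity: v_p(xy) = v_p(x) + v_p(y) = 0 + 0 = 0. (Direct check: xy = 156 = 17^0 · (156).)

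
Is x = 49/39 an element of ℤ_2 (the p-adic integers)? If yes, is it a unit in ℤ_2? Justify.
x ∈ ℤ_2^× (unit); v_2(x) = 0

ℤ_2 = {x ∈ ℚ_2 : v_2(x) ≥ 0} and ℤ_2^× = {x ∈ ℤ_2 : v_2(x) = 0}. Here v_2(49/39) = v_2(num) − v_2(den) = 0; compare against these criteria.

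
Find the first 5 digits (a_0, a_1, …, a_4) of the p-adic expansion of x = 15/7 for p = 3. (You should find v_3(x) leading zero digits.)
(a_0, …, a_4) = (0, 2, 0, 2, 1)

v_3(15/7) = 1, so a_0 = ... = a_0 = 0. Factor out: x = 3^1 · u with u = 5/7 a unit in ℤ_3. Expand u iteratively via a_{v+i} = u_i mod 3, u_{i+1} = (u_i − a_{v+i})/3:
  u_0 = 5/7;  a_1 = 2;  u_1 = (u_0 − 2)/3 = -3/7
  u_1 = -3/7;  a_2 = 0;  u_2 = (u_1 − 0)/3 = -1/7
  u_2 = -1/7;  a_3 = 2;  u_3 = (u_2 − 2)/3 = -5/7
  u_3 = -5/7;  a_4 = 1;  u_4 = (u_3 − 1)/3 = -4/7
Digits: (0, 2, 0, 2, 1).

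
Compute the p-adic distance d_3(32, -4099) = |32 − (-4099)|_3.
d_3(32, -4099) = 1/243

Step 1 — x − y = 32 − (-4099) = 4131. Step 2 — v_3(4131) = 5 (factor: 4131 = (3^5 · 17); the sign does not affect v_p). Step 3 — |x − y|_3 = 3^{-5} = 1/243.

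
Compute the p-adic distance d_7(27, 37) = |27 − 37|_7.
d_7(27, 37) = 1

Step 1 — x − y = 27 − 37 = -10. Step 2 — v_7(-10) = 0 (factor: -10 = −(7^0 · 10); the sign does not affect v_p). Step 3 — |x − y|_7 = 7^{0} = 1.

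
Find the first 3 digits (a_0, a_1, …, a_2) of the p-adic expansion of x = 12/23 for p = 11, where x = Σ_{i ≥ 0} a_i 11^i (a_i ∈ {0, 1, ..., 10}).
(a_0, …, a_2) = (1, 10, 1)

v_11(12/23) = 0 (numerator and denominator both coprime to 11), so x ∈ ℤ_11^×. Compute digits iteratively via a_i = x_i mod 11, x_{i+1} = (x_i − a_i)/11, with x_0 = x:
  x_0 = 12/23;  a_0 = 1;  x_1 = (x_0 − 1)/11 = -1/23
  x_1 = -1/23;  a_1 = 10;  x_2 = (x_1 − 10)/11 = -21/23
  x_2 = -21/23;  a_2 = 1;  x_3 = (x_2 − 1)/11 = -4/23
Digits: (1, 10, 1).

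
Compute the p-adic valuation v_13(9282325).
v_13(9282325) = 5

v_13(n) is the largest exponent k such that 13^k divides n. Factor out: 9282325 = 13^5 · 25. (Sign doesn't affect v_p.) So v_13(9282325) = 5.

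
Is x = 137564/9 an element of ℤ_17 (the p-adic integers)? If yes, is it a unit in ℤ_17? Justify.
x ∈ ℤ_17 but not a unit; v_17(x) = 3 > 0

ℤ_17 = {x ∈ ℚ_17 : v_17(x) ≥ 0} and ℤ_17^× = {x ∈ ℤ_17 : v_17(x) = 0}. Here v_17(137564/9) = v_17(num) − v_17(den) = 3; compare against these criteria.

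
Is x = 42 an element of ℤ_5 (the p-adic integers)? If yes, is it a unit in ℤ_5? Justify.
x ∈ ℤ_5^× (unit); v_5(x) = 0

ℤ_5 = {x ∈ ℚ_5 : v_5(x) ≥ 0} and ℤ_5^× = {x ∈ ℤ_5 : v_5(x) = 0}. Here v_5(42) = v_5(num) − v_5(den) = 0; compare against these criteria.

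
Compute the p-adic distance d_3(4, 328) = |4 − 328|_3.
d_3(4, 328) = 1/81

Step 1 — x − y = 4 − 328 = -324. Step 2 — v_3(-324) = 4 (factor: -324 = −(3^4 · 4); the sign does not affect v_p). Step 3 — |x − y|_3 = 3^{-4} = 1/81.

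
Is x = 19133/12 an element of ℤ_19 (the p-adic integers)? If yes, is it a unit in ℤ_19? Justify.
x ∈ ℤ_19 but not a unit; v_19(x) = 2 > 0

ℤ_19 = {x ∈ ℚ_19 : v_19(x) ≥ 0} and ℤ_19^× = {x ∈ ℤ_19 : v_19(x) = 0}. Here v_19(19133/12) = v_19(num) − v_19(den) = 2; compare against these criteria.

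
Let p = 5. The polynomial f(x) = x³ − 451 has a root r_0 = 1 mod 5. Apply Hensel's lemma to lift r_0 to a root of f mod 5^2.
r_1 = 1 (mod 25)

Hensel: r_{i+1} = r_i − f(r_i)/f′(r_i) mod 5^{i+2}, where f′(x) = 3x². Iterate:
  r_0 = 1 (mod 5)
  r_1 = 1 (mod 25)
Final: r = 1 with f(r) ≡ 0 mod 5^2.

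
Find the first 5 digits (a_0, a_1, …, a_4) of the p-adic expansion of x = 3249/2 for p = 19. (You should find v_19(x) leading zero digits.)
(a_0, …, a_4) = (0, 0, 14, 9, 9)

v_19(3249/2) = 2, so a_0 = ... = a_1 = 0. Factor out: x = 19^2 · u with u = 9/2 a unit in ℤ_19. Expand u iteratively via a_{v+i} = u_i mod 19, u_{i+1} = (u_i − a_{v+i})/19:
  u_0 = 9/2;  a_2 = 14;  u_1 = (u_0 − 14)/19 = -1/2
  u_1 = -1/2;  a_3 = 9;  u_2 = (u_1 − 9)/19 = -1/2
  u_2 = -1/2;  a_4 = 9;  u_3 = (u_2 − 9)/19 = -1/2
Digits: (0, 0, 14, 9, 9).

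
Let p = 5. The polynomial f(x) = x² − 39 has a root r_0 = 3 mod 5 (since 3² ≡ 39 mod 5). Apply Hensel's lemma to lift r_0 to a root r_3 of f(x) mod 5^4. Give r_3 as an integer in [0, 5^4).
r_3 = 358 (mod 625)

Hensel's recurrence: r_{i+1} = r_i − f(r_i)·(f′(r_i))^{-1} mod 5^{i+2}, with f′(x) = 2x. Iterate:
  r_0 = 3 (mod 5)
  r_1 = 8 (mod 25)
  r_2 = 108 (mod 125)
  r_3 = 358 (mod 625)
Final: r_3 = 358, and one checks f(r_3) ≡ 0 mod 5^4.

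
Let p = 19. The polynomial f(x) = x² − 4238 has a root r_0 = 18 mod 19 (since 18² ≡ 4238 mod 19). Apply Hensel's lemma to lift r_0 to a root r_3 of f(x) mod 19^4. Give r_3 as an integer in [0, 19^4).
r_3 = 6725 (mod 130321)

Hensel's recurrence: r_{i+1} = r_i − f(r_i)·(f′(r_i))^{-1} mod 19^{i+2}, with f′(x) = 2x. Iterate:
  r_0 = 18 (mod 19)
  r_1 = 227 (mod 361)
  r_2 = 6725 (mod 6859)
  r_3 = 6725 (mod 130321)
Final: r_3 = 6725, and one checks f(r_3) ≡ 0 mod 19^4.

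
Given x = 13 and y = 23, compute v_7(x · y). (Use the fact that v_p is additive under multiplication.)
v_7(299) = 0

v_p(x) = 0 (factor: 13 = 7^0 · 13); v_p(y) = 0 (factor: 23 = 7^0 · 23). Additivity: v_p(xy) = v_p(x) + v_p(y) = 0 + 0 = 0. (Direct check: xy = 299 = 7^0 · (299).)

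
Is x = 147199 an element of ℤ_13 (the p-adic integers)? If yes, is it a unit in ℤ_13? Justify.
x ∈ ℤ_13 but not a unit; v_13(x) = 3 > 0

ℤ_13 = {x ∈ ℚ_13 : v_13(x) ≥ 0} and ℤ_13^× = {x ∈ ℤ_13 : v_13(x) = 0}. Here v_13(147199) = v_13(num) − v_13(den) = 3; compare against these criteria.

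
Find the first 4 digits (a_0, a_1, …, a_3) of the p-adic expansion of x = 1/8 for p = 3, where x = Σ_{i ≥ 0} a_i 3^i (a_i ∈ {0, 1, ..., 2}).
(a_0, …, a_3) = (2, 2, 1, 2)

v_3(1/8) = 0 (numerator and denominator both coprime to 3), so x ∈ ℤ_3^×. Compute digits iteratively via a_i = x_i mod 3, x_{i+1} = (x_i − a_i)/3, with x_0 = x:
  x_0 = 1/8;  a_0 = 2;  x_1 = (x_0 − 2)/3 = -5/8
  x_1 = -5/8;  a_1 = 2;  x_2 = (x_1 − 2)/3 = -7/8
  x_2 = -7/8;  a_2 = 1;  x_3 = (x_2 − 1)/3 = -5/8
  x_3 = -5/8;  a_3 = 2;  x_4 = (x_3 − 2)/3 = -7/8
Digits: (2, 2, 1, 2).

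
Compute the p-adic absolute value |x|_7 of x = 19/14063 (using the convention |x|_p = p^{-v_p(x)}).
|19/14063|_7 = 343

Step 1 — compute v_7(x) by factoring powers of 7 out of the numerator and denominator: v_7(19/14063) = -3. Step 2 — apply |x|_p = p^{-v_p(x)} = 7^{3} = 343.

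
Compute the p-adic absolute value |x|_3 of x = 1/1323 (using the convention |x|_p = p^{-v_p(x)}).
|1/1323|_3 = 27

Step 1 — compute v_3(x) by factoring powers of 3 out of the numerator and denominator: v_3(1/1323) = -3. Step 2 — apply |x|_p = p^{-v_p(x)} = 3^{3} = 27.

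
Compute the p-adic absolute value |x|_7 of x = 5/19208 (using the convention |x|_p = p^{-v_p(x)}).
|5/19208|_7 = 2401

Step 1 — compute v_7(x) by factoring powers of 7 out of the numerator and denominator: v_7(5/19208) = -4. Step 2 — apply |x|_p = p^{-v_p(x)} = 7^{4} = 2401.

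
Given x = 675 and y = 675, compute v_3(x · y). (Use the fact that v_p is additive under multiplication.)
v_3(455625) = 6

v_p(x) = 3 (factor: 675 = 3^3 · 25); v_p(y) = 3 (factor: 675 = 3^3 · 25). Additivity: v_p(xy) = v_p(x) + v_p(y) = 3 + 3 = 6. (Direct check: xy = 455625 = 3^6 · (625).)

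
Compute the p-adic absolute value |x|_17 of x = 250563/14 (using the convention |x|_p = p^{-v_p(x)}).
|250563/14|_17 = 1/83521

Step 1 — compute v_17(x) by factoring powers of 17 out of the numerator and denominator: v_17(250563/14) = 4. Step 2 — apply |x|_p = p^{-v_p(x)} = 17^{-4} = 1/83521.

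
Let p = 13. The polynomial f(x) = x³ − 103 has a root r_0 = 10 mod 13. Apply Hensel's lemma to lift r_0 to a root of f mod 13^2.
r_1 = 127 (mod 169)

Hensel: r_{i+1} = r_i − f(r_i)/f′(r_i) mod 13^{i+2}, where f′(x) = 3x². Iterate:
  r_0 = 10 (mod 13)
  r_1 = 127 (mod 169)
Final: r = 127 with f(r) ≡ 0 mod 13^2.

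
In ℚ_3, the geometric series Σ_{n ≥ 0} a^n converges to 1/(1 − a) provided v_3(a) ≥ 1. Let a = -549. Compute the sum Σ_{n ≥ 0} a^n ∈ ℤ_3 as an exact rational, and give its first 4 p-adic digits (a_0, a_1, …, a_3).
Σ a^n = 1/(1 − a) = 1/550;  first 4 digits = (1, 0, 2, 0)

v_3(a) = 2 ≥ 1, so the series converges in ℤ_3 to 1/(1 − a) = 1/(1 − (-549)) = 1/550. Expand this rational in ℤ_3: compute digits iteratively via d_i = x_i mod 3, x_{i+1} = (x_i − d_i)/3. The first 4 digits are (1, 0, 2, 0).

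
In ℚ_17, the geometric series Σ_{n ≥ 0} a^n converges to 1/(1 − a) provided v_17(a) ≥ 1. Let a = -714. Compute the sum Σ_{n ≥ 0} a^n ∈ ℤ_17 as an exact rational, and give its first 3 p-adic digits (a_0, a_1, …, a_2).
Σ a^n = 1/(1 − a) = 1/715;  first 3 digits = (1, 9, 10)

v_17(a) = 1 ≥ 1, so the series converges in ℤ_17 to 1/(1 − a) = 1/(1 − (-714)) = 1/715. Expand this rational in ℤ_17: compute digits iteratively via d_i = x_i mod 17, x_{i+1} = (x_i − d_i)/17. The first 3 digits are (1, 9, 10).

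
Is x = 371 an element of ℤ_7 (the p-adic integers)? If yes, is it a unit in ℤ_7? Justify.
x ∈ ℤ_7 but not a unit; v_7(x) = 1 > 0

ℤ_7 = {x ∈ ℚ_7 : v_7(x) ≥ 0} and ℤ_7^× = {x ∈ ℤ_7 : v_7(x) = 0}. Here v_7(371) = v_7(num) − v_7(den) = 1; compare against these criteria.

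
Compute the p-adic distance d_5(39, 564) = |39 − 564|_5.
d_5(39, 564) = 1/25

Step 1 — x − y = 39 − 564 = -525. Step 2 — v_5(-525) = 2 (factor: -525 = −(5^2 · 21); the sign does not affect v_p). Step 3 — |x − y|_5 = 5^{-2} = 1/25.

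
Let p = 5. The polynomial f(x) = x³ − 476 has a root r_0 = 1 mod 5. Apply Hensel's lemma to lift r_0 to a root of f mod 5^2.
r_1 = 1 (mod 25)

Hensel: r_{i+1} = r_i − f(r_i)/f′(r_i) mod 5^{i+2}, where f′(x) = 3x². Iterate:
  r_0 = 1 (mod 5)
  r_1 = 1 (mod 25)
Final: r = 1 with f(r) ≡ 0 mod 5^2.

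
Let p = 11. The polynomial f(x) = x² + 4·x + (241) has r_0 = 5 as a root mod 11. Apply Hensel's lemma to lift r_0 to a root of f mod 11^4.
r_3 = 434 (mod 14641)

Hensel: r_{i+1} = r_i − f(r_i)·(f′(r_i))^{-1} mod 11^{i+2}, f′(x) = 2x + 4. Iterate:
  r_0 = 5 (mod 11)
  r_1 = 71 (mod 121)
  r_2 = 434 (mod 1331)
  r_3 = 434 (mod 14641)
Final: r = 434 satisfies f(r) ≡ 0 mod 11^4.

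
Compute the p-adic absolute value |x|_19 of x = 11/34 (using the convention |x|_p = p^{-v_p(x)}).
|11/34|_19 = 1

Step 1 — compute v_19(x) by factoring powers of 19 out of the numerator and denominator: v_19(11/34) = 0. Step 2 — apply |x|_p = p^{-v_p(x)} = 19^{0} = 1.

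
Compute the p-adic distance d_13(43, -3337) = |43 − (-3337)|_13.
d_13(43, -3337) = 1/169

Step 1 — x − y = 43 − (-3337) = 3380. Step 2 — v_13(3380) = 2 (factor: 3380 = (13^2 · 20); the sign does not affect v_p). Step 3 — |x − y|_13 = 13^{-2} = 1/169.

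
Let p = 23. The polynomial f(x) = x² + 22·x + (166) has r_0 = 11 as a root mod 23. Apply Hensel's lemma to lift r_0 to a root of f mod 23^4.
r_3 = 6359 (mod 279841)

Hensel: r_{i+1} = r_i − f(r_i)·(f′(r_i))^{-1} mod 23^{i+2}, f′(x) = 2x + 22. Iterate:
  r_0 = 11 (mod 23)
  r_1 = 11 (mod 529)
  r_2 = 6359 (mod 12167)
  r_3 = 6359 (mod 279841)
Final: r = 6359 satisfies f(r) ≡ 0 mod 23^4.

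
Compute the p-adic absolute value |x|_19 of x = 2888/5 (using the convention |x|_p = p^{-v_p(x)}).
|2888/5|_19 = 1/361

Step 1 — compute v_19(x) by factoring powers of 19 out of the numerator and denominator: v_19(2888/5) = 2. Step 2 — apply |x|_p = p^{-v_p(x)} = 19^{-2} = 1/361.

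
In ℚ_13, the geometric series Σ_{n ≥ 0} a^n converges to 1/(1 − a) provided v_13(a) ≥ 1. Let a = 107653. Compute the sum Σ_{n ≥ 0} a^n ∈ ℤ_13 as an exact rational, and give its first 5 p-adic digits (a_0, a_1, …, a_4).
Σ a^n = 1/(1 − a) = -1/107652;  first 5 digits = (1, 0, 0, 10, 3)

v_13(a) = 3 ≥ 1, so the series converges in ℤ_13 to 1/(1 − a) = 1/(1 − 107653) = -1/107652. Expand this rational in ℤ_13: compute digits iteratively via d_i = x_i mod 13, x_{i+1} = (x_i − d_i)/13. The first 5 digits are (1, 0, 0, 10, 3).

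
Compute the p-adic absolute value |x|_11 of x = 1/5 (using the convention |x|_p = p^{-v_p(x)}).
|1/5|_11 = 1

Step 1 — compute v_11(x) by factoring powers of 11 out of the numerator and denominator: v_11(1/5) = 0. Step 2 — apply |x|_p = p^{-v_p(x)} = 11^{0} = 1.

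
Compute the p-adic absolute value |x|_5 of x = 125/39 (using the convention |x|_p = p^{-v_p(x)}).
|125/39|_5 = 1/125

Step 1 — compute v_5(x) by factoring powers of 5 out of the numerator and denominator: v_5(125/39) = 3. Step 2 — apply |x|_p = p^{-v_p(x)} = 5^{-3} = 1/125.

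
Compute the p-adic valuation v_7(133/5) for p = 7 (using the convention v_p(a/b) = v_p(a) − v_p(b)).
v_7(133/5) = 1

Factor powers of 7 from the numerator and denominator of the reduced fraction: 133 = 7^1 · 19 and 5 = 7^0 · 5. Apply v_p(a/b) = v_p(a) − v_p(b): v_7(133/5) = 1 − 0 = 1.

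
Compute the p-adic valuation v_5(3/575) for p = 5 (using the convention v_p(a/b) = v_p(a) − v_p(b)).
v_5(3/575) = -2

Factor powers of 5 from the numerator and denominator of the reduced fraction: 3 = 5^0 · 3 and 575 = 5^2 · 23. Apply v_p(a/b) = v_p(a) − v_p(b): v_5(3/575) = 0 − 2 = -2.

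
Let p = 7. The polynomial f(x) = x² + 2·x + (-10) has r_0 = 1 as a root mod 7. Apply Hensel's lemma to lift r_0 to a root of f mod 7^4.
r_3 = 1583 (mod 2401)

Hensel: r_{i+1} = r_i − f(r_i)·(f′(r_i))^{-1} mod 7^{i+2}, f′(x) = 2x + 2. Iterate:
  r_0 = 1 (mod 7)
  r_1 = 15 (mod 49)
  r_2 = 211 (mod 343)
  r_3 = 1583 (mod 2401)
Final: r = 1583 satisfies f(r) ≡ 0 mod 7^4.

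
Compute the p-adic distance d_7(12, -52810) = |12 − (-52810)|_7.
d_7(12, -52810) = 1/2401

Step 1 — x − y = 12 − (-52810) = 52822. Step 2 — v_7(52822) = 4 (factor: 52822 = (7^4 · 22); the sign does not affect v_p). Step 3 — |x − y|_7 = 7^{-4} = 1/2401.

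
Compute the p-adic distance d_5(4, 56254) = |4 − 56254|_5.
d_5(4, 56254) = 1/3125

Step 1 — x − y = 4 − 56254 = -56250. Step 2 — v_5(-56250) = 5 (factor: -56250 = −(5^5 · 18); the sign does not affect v_p). Step 3 — |x − y|_5 = 5^{-5} = 1/3125.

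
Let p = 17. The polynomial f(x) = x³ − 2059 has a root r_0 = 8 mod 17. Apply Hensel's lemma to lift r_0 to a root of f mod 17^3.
r_2 = 2745 (mod 4913)

Hensel: r_{i+1} = r_i − f(r_i)/f′(r_i) mod 17^{i+2}, where f′(x) = 3x². Iterate:
  r_0 = 8 (mod 17)
  r_1 = 144 (mod 289)
  r_2 = 2745 (mod 4913)
Final: r = 2745 with f(r) ≡ 0 mod 17^3.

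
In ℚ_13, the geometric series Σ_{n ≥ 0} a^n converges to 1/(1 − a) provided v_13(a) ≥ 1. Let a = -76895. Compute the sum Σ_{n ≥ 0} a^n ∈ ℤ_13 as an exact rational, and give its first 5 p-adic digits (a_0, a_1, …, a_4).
Σ a^n = 1/(1 − a) = 1/76896;  first 5 digits = (1, 0, 0, 4, 10)

v_13(a) = 3 ≥ 1, so the series converges in ℤ_13 to 1/(1 − a) = 1/(1 − (-76895)) = 1/76896. Expand this rational in ℤ_13: compute digits iteratively via d_i = x_i mod 13, x_{i+1} = (x_i − d_i)/13. The first 5 digits are (1, 0, 0, 4, 10).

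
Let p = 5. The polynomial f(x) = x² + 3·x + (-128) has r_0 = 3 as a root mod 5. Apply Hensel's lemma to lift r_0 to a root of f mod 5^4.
r_3 = 268 (mod 625)

Hensel: r_{i+1} = r_i − f(r_i)·(f′(r_i))^{-1} mod 5^{i+2}, f′(x) = 2x + 3. Iterate:
  r_0 = 3 (mod 5)
  r_1 = 18 (mod 25)
  r_2 = 18 (mod 125)
  r_3 = 268 (mod 625)
Final: r = 268 satisfies f(r) ≡ 0 mod 5^4.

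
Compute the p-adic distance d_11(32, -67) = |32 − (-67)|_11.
d_11(32, -67) = 1/11

Step 1 — x − y = 32 − (-67) = 99. Step 2 — v_11(99) = 1 (factor: 99 = (11^1 · 9); the sign does not affect v_p). Step 3 — |x − y|_11 = 11^{-1} = 1/11.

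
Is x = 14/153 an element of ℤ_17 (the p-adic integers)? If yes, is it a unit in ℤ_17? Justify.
x ∉ ℤ_17 (v_17(x) = -1 < 0)

ℤ_17 = {x ∈ ℚ_17 : v_17(x) ≥ 0} and ℤ_17^× = {x ∈ ℤ_17 : v_17(x) = 0}. Here v_17(14/153) = v_17(num) − v_17(den) = -1; compare against these criteria.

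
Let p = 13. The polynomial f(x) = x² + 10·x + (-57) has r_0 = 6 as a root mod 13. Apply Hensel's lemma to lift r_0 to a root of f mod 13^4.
r_3 = 14761 (mod 28561)

Hensel: r_{i+1} = r_i − f(r_i)·(f′(r_i))^{-1} mod 13^{i+2}, f′(x) = 2x + 10. Iterate:
  r_0 = 6 (mod 13)
  r_1 = 58 (mod 169)
  r_2 = 1579 (mod 2197)
  r_3 = 14761 (mod 28561)
Final: r = 14761 satisfies f(r) ≡ 0 mod 13^4.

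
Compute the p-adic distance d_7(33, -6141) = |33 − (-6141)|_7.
d_7(33, -6141) = 1/343

Step 1 — x − y = 33 − (-6141) = 6174. Step 2 — v_7(6174) = 3 (factor: 6174 = (7^3 · 18); the sign does not affect v_p). Step 3 — |x − y|_7 = 7^{-3} = 1/343.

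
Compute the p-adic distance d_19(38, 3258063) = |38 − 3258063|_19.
d_19(38, 3258063) = 1/130321

Step 1 — x − y = 38 − 3258063 = -3258025. Step 2 — v_19(-3258025) = 4 (factor: -3258025 = −(19^4 · 25); the sign does not affect v_p). Step 3 — |x − y|_19 = 19^{-4} = 1/130321.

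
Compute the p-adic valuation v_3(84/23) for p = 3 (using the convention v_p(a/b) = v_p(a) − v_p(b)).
v_3(84/23) = 1

Factor powers of 3 from the numerator and denominator of the reduced fraction: 84 = 3^1 · 28 and 23 = 3^0 · 23. Apply v_p(a/b) = v_p(a) − v_p(b): v_3(84/23) = 1 − 0 = 1.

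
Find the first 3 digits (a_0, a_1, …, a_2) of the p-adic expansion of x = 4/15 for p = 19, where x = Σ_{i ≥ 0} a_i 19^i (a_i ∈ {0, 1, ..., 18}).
(a_0, …, a_2) = (18, 13, 17)

v_19(4/15) = 0 (numerator and denominator both coprime to 19), so x ∈ ℤ_19^×. Compute digits iteratively via a_i = x_i mod 19, x_{i+1} = (x_i − a_i)/19, with x_0 = x:
  x_0 = 4/15;  a_0 = 18;  x_1 = (x_0 − 18)/19 = -14/15
  x_1 = -14/15;  a_1 = 13;  x_2 = (x_1 − 13)/19 = -11/15
  x_2 = -11/15;  a_2 = 17;  x_3 = (x_2 − 17)/19 = -14/15
Digits: (18, 13, 17).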